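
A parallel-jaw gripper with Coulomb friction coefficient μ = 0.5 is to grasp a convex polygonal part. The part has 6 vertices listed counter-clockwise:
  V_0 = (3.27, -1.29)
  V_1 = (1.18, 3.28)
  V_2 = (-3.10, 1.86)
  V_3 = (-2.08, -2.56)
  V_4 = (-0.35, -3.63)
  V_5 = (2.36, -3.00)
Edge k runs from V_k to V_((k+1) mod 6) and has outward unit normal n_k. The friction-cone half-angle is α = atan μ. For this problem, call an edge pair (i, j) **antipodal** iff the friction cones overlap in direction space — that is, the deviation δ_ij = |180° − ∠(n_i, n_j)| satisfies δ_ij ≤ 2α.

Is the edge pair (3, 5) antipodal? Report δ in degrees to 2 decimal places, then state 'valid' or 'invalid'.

δ = 86.28°, invalid

α = atan 0.5 = 26.57°;  2α = 53.13°
edge 3: e_3 = (+1.73, -1.07);  n_3 = (-0.5260, -0.8505)
edge 5: e_5 = (+0.91, +1.71);  n_5 = (+0.8828, -0.4698)
∠(n_3, n_5) = 93.72°
δ = |180° − 93.72°| = 86.28°
86.28° > 2α = 53.13°  →  invalid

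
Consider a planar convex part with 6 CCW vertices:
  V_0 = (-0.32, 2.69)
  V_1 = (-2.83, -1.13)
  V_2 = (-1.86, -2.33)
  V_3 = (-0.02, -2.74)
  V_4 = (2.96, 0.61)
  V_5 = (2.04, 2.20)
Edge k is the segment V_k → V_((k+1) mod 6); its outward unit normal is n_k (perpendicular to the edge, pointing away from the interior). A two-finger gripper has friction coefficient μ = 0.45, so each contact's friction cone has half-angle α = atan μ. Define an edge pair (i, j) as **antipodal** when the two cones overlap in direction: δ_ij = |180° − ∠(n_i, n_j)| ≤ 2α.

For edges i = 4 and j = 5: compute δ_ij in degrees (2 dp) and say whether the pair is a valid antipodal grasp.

α = atan 0.45 = 24.23°;  2α = 48.46°
edge 4: e_4 = (-0.92, +1.59);  n_4 = (+0.8656, +0.5008)
edge 5: e_5 = (-2.36, +0.49);  n_5 = (+0.2033, +0.9791)
∠(n_4, n_5) = 48.22°
δ = |180° − 48.22°| = 131.78°
131.78° > 2α = 48.46°  →  invalid

δ = 131.78°, invalid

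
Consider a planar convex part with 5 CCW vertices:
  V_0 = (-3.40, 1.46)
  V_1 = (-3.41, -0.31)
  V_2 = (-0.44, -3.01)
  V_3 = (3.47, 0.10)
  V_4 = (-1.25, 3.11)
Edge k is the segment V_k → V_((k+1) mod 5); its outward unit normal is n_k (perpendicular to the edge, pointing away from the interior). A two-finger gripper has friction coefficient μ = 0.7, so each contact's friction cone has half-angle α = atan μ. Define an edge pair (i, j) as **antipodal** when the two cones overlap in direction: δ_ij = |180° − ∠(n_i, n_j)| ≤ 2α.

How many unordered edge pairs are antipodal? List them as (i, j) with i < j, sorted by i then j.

α = atan 0.7 = 34.99°;  2α = 69.98°
n_0 = (-1.0000, +0.0056)
n_1 = (-0.6727, -0.7399)
n_2 = (+0.6225, -0.7826)
n_3 = (+0.5377, +0.8431)
n_4 = (-0.6088, +0.7933)
  (0,1): δ = 131.95°  ·
  (0,2): δ = 51.18°  ✓
  (0,3): δ = 57.80°  ✓
  (0,4): δ = 127.83°  ·
  (1,2): δ = 99.23°  ·
  (1,3): δ = 9.75°  ✓
  (1,4): δ = 79.78°  ·
  (2,3): δ = 71.02°  ·
  (2,4): δ = 0.99°  ✓
  (3,4): δ = 109.97°  ·
antipodal pairs: 4

count = 4; pairs: (0,2), (0,3), (1,3), (2,4)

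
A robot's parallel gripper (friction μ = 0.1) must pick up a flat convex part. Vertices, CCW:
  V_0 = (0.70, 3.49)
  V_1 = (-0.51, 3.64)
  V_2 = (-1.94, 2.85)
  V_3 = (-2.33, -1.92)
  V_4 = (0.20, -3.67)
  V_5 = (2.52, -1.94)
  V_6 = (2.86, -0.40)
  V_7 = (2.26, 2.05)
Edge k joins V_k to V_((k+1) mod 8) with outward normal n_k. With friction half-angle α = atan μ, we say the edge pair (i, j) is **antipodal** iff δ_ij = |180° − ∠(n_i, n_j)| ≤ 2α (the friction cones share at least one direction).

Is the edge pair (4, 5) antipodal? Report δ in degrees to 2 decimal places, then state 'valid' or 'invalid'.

α = atan 0.1 = 5.71°;  2α = 11.42°
edge 4: e_4 = (+2.32, +1.73);  n_4 = (+0.5978, -0.8017)
edge 5: e_5 = (+0.34, +1.54);  n_5 = (+0.9765, -0.2156)
∠(n_4, n_5) = 40.84°
δ = |180° − 40.84°| = 139.16°
139.16° > 2α = 11.42°  →  invalid

δ = 139.16°, invalid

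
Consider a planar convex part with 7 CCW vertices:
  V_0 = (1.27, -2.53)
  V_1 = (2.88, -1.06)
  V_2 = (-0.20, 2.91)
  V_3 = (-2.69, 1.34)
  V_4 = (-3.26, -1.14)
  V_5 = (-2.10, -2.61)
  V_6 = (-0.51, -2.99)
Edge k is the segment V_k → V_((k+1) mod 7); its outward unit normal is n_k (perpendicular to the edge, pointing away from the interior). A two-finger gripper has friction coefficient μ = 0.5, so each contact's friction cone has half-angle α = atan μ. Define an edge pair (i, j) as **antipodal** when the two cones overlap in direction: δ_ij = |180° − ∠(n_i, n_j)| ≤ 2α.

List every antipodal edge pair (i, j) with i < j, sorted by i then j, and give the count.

count = 7; pairs: (0,2), (0,3), (1,3), (1,4), (1,5), (2,5), (2,6)

α = atan 0.5 = 26.57°;  2α = 53.13°
n_0 = (+0.6743, -0.7385)
n_1 = (+0.7901, +0.6130)
n_2 = (-0.5334, +0.8459)
n_3 = (-0.9746, +0.2240)
n_4 = (-0.7850, -0.6195)
n_5 = (-0.2324, -0.9726)
n_6 = (+0.2502, -0.9682)
  (0,1): δ = 94.59°  ·
  (0,2): δ = 10.17°  ✓
  (0,3): δ = 34.66°  ✓
  (0,4): δ = 85.88°  ·
  (0,5): δ = 124.16°  ·
  (0,6): δ = 152.09°  ·
  (1,2): δ = 95.57°  ·
  (1,3): δ = 50.75°  ✓
  (1,4): δ = 0.47°  ✓
  (1,5): δ = 38.75°  ✓
  (1,6): δ = 66.68°  ·
  (2,3): δ = 135.18°  ·
  (2,4): δ = 83.95°  ·
  (2,5): δ = 45.67°  ✓
  (2,6): δ = 17.74°  ✓
  (3,4): δ = 128.78°  ·
  (3,5): δ = 90.50°  ·
  (3,6): δ = 62.57°  ·
  (4,5): δ = 141.72°  ·
  (4,6): δ = 113.79°  ·
  (5,6): δ = 152.07°  ·
antipodal pairs: 7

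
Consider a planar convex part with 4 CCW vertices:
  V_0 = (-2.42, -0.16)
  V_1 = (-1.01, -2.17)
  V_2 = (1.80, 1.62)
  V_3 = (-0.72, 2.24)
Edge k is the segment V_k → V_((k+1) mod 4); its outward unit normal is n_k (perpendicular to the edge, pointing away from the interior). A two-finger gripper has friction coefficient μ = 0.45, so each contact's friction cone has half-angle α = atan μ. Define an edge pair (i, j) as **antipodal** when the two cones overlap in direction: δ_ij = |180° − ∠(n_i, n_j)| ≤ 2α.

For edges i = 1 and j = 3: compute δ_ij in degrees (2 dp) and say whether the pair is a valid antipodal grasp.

α = atan 0.45 = 24.23°;  2α = 48.46°
edge 1: e_1 = (+2.81, +3.79);  n_1 = (+0.8033, -0.5956)
edge 3: e_3 = (-1.70, -2.40);  n_3 = (-0.8160, +0.5780)
∠(n_1, n_3) = 178.76°
δ = |180° − 178.76°| = 1.24°
1.24° ≤ 2α = 48.46°  →  valid

δ = 1.24°, valid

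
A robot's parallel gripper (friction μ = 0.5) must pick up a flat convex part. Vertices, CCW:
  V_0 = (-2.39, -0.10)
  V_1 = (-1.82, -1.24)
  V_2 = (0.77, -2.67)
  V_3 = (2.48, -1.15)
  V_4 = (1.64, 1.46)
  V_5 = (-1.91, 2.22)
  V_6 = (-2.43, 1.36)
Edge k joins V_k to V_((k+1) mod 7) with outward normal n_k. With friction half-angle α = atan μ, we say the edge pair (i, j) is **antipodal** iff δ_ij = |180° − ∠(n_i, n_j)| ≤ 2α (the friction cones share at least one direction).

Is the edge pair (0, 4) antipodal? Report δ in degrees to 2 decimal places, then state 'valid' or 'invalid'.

α = atan 0.5 = 26.57°;  2α = 53.13°
edge 0: e_0 = (+0.57, -1.14);  n_0 = (-0.8944, -0.4472)
edge 4: e_4 = (-3.55, +0.76);  n_4 = (+0.2093, +0.9778)
∠(n_0, n_4) = 128.65°
δ = |180° − 128.65°| = 51.35°
51.35° ≤ 2α = 53.13°  →  valid

δ = 51.35°, valid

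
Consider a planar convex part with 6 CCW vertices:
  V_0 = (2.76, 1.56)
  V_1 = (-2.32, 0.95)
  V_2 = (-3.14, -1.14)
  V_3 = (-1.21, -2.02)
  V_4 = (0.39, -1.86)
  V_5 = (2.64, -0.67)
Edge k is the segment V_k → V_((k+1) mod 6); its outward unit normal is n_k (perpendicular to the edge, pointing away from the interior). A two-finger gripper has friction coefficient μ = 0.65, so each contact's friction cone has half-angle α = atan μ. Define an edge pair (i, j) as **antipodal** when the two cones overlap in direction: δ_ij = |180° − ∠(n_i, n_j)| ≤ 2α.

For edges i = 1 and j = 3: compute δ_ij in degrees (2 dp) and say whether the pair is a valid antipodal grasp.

δ = 62.87°, valid

α = atan 0.65 = 33.02°;  2α = 66.05°
edge 1: e_1 = (-0.82, -2.09);  n_1 = (-0.9309, +0.3652)
edge 3: e_3 = (+1.60, +0.16);  n_3 = (+0.0995, -0.9950)
∠(n_1, n_3) = 117.13°
δ = |180° − 117.13°| = 62.87°
62.87° ≤ 2α = 66.05°  →  valid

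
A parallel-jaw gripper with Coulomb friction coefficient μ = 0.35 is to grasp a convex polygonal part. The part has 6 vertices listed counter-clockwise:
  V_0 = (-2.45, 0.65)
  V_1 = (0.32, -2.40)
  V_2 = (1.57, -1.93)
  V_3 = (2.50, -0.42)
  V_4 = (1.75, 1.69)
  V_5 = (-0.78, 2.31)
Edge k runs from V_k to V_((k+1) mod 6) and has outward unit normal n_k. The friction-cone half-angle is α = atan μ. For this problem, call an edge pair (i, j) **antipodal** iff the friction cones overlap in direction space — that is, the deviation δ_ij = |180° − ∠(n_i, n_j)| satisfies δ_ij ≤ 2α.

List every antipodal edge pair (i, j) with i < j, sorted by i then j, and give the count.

count = 5; pairs: (0,3), (0,4), (1,4), (1,5), (2,5)

α = atan 0.35 = 19.29°;  2α = 38.58°
n_0 = (-0.7403, -0.6723)
n_1 = (+0.3519, -0.9360)
n_2 = (+0.8515, -0.5244)
n_3 = (+0.9422, +0.3349)
n_4 = (+0.2380, +0.9713)
n_5 = (-0.7050, +0.7092)
  (0,1): δ = 111.64°  ·
  (0,2): δ = 73.87°  ·
  (0,3): δ = 22.68°  ✓
  (0,4): δ = 33.98°  ✓
  (0,5): δ = 92.58°  ·
  (1,2): δ = 142.23°  ·
  (1,3): δ = 91.04°  ·
  (1,4): δ = 34.38°  ✓
  (1,5): δ = 24.22°  ✓
  (2,3): δ = 128.80°  ·
  (2,4): δ = 72.14°  ·
  (2,5): δ = 13.54°  ✓
  (3,4): δ = 123.34°  ·
  (3,5): δ = 64.74°  ·
  (4,5): δ = 121.40°  ·
antipodal pairs: 5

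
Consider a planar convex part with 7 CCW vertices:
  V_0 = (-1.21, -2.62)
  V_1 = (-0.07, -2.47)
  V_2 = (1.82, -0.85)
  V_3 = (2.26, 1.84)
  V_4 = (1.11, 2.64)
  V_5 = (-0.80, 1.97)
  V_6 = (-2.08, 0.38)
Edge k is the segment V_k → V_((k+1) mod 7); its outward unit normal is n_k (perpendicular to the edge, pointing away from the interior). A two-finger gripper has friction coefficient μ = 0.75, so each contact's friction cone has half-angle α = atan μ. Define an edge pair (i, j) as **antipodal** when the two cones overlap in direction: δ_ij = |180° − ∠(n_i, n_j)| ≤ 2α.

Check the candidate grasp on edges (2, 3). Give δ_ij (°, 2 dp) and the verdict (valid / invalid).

δ = 115.53°, invalid

α = atan 0.75 = 36.87°;  2α = 73.74°
edge 2: e_2 = (+0.44, +2.69);  n_2 = (+0.9869, -0.1614)
edge 3: e_3 = (-1.15, +0.80);  n_3 = (+0.5711, +0.8209)
∠(n_2, n_3) = 64.47°
δ = |180° − 64.47°| = 115.53°
115.53° > 2α = 73.74°  →  invalid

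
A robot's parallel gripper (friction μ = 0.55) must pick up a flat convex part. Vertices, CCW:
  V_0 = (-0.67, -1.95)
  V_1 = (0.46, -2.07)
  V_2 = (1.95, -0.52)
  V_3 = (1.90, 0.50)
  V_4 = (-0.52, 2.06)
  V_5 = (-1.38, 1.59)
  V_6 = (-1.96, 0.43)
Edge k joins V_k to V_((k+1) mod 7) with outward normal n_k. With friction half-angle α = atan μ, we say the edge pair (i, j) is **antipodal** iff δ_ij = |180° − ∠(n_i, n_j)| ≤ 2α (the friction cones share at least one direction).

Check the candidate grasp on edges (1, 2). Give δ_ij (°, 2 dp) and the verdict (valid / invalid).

δ = 133.32°, invalid

α = atan 0.55 = 28.81°;  2α = 57.62°
edge 1: e_1 = (+1.49, +1.55);  n_1 = (+0.7209, -0.6930)
edge 2: e_2 = (-0.05, +1.02);  n_2 = (+0.9988, +0.0490)
∠(n_1, n_2) = 46.68°
δ = |180° − 46.68°| = 133.32°
133.32° > 2α = 57.62°  →  invalid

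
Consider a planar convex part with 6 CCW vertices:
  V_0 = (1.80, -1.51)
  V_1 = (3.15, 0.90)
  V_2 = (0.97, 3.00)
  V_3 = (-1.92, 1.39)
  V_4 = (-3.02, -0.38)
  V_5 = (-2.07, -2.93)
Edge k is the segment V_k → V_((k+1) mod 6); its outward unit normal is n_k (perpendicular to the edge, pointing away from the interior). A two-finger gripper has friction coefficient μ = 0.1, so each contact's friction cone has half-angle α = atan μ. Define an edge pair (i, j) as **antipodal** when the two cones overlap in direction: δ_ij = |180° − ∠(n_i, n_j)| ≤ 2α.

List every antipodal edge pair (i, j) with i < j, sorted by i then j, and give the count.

count = 2; pairs: (0,3), (2,5)

α = atan 0.1 = 5.71°;  2α = 11.42°
n_0 = (+0.8724, -0.4887)
n_1 = (+0.6938, +0.7202)
n_2 = (-0.4867, +0.8736)
n_3 = (-0.8493, +0.5278)
n_4 = (-0.9371, -0.3491)
n_5 = (+0.3445, -0.9388)
  (0,1): δ = 104.67°  ·
  (0,2): δ = 31.62°  ·
  (0,3): δ = 2.60°  ✓
  (0,4): δ = 49.69°  ·
  (0,5): δ = 139.41°  ·
  (1,2): δ = 106.95°  ·
  (1,3): δ = 77.93°  ·
  (1,4): δ = 25.64°  ·
  (1,5): δ = 64.08°  ·
  (2,3): δ = 150.98°  ·
  (2,4): δ = 98.69°  ·
  (2,5): δ = 8.97°  ✓
  (3,4): δ = 127.71°  ·
  (3,5): δ = 37.99°  ·
  (4,5): δ = 90.28°  ·
antipodal pairs: 2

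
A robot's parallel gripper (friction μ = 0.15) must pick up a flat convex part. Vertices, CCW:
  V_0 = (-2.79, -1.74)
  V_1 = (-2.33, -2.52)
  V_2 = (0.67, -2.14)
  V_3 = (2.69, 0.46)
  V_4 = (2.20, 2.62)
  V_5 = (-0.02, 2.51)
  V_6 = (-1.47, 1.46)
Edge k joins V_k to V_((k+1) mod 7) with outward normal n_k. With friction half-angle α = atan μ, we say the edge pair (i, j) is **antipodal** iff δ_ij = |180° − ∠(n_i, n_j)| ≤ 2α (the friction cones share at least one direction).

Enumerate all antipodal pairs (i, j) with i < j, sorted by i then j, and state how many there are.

count = 3; pairs: (1,4), (2,5), (2,6)

α = atan 0.15 = 8.53°;  2α = 17.06°
n_0 = (-0.8614, -0.5080)
n_1 = (+0.1257, -0.9921)
n_2 = (+0.7897, -0.6135)
n_3 = (+0.9752, +0.2212)
n_4 = (-0.0495, +0.9988)
n_5 = (-0.5865, +0.8099)
n_6 = (-0.9244, +0.3813)
  (0,1): δ = 113.31°  ·
  (0,2): δ = 68.37°  ·
  (0,3): δ = 17.75°  ·
  (0,4): δ = 62.31°  ·
  (0,5): δ = 95.38°  ·
  (0,6): δ = 127.05°  ·
  (1,2): δ = 135.06°  ·
  (1,3): δ = 84.44°  ·
  (1,4): δ = 4.38°  ✓
  (1,5): δ = 28.69°  ·
  (1,6): δ = 60.36°  ·
  (2,3): δ = 129.37°  ·
  (2,4): δ = 49.32°  ·
  (2,5): δ = 16.25°  ✓
  (2,6): δ = 15.43°  ✓
  (3,4): δ = 99.94°  ·
  (3,5): δ = 66.87°  ·
  (3,6): δ = 35.20°  ·
  (4,5): δ = 146.93°  ·
  (4,6): δ = 115.25°  ·
  (5,6): δ = 148.33°  ·
antipodal pairs: 3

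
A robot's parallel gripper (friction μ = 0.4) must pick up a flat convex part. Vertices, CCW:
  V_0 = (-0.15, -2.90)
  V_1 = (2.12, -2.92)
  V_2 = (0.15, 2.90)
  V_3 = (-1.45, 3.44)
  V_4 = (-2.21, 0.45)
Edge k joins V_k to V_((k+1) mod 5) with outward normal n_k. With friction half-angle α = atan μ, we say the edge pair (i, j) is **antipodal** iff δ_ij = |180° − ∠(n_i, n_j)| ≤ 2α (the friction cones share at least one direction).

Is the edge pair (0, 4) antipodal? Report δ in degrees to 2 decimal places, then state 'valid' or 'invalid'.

α = atan 0.4 = 21.80°;  2α = 43.60°
edge 0: e_0 = (+2.27, -0.02);  n_0 = (-0.0088, -1.0000)
edge 4: e_4 = (+2.06, -3.35);  n_4 = (-0.8518, -0.5238)
∠(n_0, n_4) = 57.91°
δ = |180° − 57.91°| = 122.09°
122.09° > 2α = 43.60°  →  invalid

δ = 122.09°, invalid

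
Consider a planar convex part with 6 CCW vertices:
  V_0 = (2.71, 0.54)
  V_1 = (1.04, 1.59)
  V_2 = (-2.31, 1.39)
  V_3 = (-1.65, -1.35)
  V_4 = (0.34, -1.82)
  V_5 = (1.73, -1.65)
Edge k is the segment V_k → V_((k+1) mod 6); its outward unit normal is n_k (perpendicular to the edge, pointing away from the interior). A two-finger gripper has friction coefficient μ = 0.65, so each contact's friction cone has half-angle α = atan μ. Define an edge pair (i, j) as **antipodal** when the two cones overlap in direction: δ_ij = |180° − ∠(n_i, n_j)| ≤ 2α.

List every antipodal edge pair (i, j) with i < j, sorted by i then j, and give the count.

count = 7; pairs: (0,2), (0,3), (0,4), (1,3), (1,4), (1,5), (2,5)

α = atan 0.65 = 33.02°;  2α = 66.05°
n_0 = (+0.5323, +0.8466)
n_1 = (-0.0596, +0.9982)
n_2 = (-0.9722, -0.2342)
n_3 = (-0.2299, -0.9732)
n_4 = (+0.1214, -0.9926)
n_5 = (+0.9128, -0.4085)
  (0,1): δ = 144.42°  ·
  (0,2): δ = 44.30°  ✓
  (0,3): δ = 18.87°  ✓
  (0,4): δ = 39.13°  ✓
  (0,5): δ = 98.05°  ·
  (1,2): δ = 79.87°  ·
  (1,3): δ = 16.71°  ✓
  (1,4): δ = 3.56°  ✓
  (1,5): δ = 62.48°  ✓
  (2,3): δ = 116.83°  ·
  (2,4): δ = 96.57°  ·
  (2,5): δ = 37.65°  ✓
  (3,4): δ = 159.74°  ·
  (3,5): δ = 100.82°  ·
  (4,5): δ = 121.08°  ·
antipodal pairs: 7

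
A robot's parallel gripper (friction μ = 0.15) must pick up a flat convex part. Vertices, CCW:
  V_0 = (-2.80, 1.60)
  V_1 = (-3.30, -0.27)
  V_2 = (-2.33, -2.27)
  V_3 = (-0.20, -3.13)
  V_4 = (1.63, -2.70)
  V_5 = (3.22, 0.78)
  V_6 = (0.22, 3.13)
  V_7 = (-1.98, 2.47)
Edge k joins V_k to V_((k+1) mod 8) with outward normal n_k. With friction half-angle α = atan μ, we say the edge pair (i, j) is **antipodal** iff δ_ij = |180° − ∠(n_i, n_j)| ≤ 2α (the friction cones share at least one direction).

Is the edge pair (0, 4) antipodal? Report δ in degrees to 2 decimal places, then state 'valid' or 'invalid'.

α = atan 0.15 = 8.53°;  2α = 17.06°
edge 0: e_0 = (-0.50, -1.87);  n_0 = (-0.9661, +0.2583)
edge 4: e_4 = (+1.59, +3.48);  n_4 = (+0.9096, -0.4156)
∠(n_0, n_4) = 170.41°
δ = |180° − 170.41°| = 9.59°
9.59° ≤ 2α = 17.06°  →  valid

δ = 9.59°, valid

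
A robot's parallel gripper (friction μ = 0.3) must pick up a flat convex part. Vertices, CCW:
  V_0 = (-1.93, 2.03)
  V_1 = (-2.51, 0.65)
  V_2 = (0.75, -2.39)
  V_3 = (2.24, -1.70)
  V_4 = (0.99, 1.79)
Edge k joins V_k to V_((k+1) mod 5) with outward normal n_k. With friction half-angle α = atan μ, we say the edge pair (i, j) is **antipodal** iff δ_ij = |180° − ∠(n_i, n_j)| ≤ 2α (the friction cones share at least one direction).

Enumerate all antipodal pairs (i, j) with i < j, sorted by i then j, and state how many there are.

α = atan 0.3 = 16.70°;  2α = 33.40°
n_0 = (-0.9219, +0.3875)
n_1 = (-0.6820, -0.7314)
n_2 = (+0.4202, -0.9074)
n_3 = (+0.9414, +0.3372)
n_4 = (+0.0819, +0.9966)
  (0,1): δ = 110.20°  ·
  (0,2): δ = 42.36°  ·
  (0,3): δ = 42.50°  ·
  (0,4): δ = 108.10°  ·
  (1,2): δ = 112.15°  ·
  (1,3): δ = 27.29°  ✓
  (1,4): δ = 38.30°  ·
  (2,3): δ = 95.14°  ·
  (2,4): δ = 29.55°  ✓
  (3,4): δ = 114.40°  ·
antipodal pairs: 2

count = 2; pairs: (1,3), (2,4)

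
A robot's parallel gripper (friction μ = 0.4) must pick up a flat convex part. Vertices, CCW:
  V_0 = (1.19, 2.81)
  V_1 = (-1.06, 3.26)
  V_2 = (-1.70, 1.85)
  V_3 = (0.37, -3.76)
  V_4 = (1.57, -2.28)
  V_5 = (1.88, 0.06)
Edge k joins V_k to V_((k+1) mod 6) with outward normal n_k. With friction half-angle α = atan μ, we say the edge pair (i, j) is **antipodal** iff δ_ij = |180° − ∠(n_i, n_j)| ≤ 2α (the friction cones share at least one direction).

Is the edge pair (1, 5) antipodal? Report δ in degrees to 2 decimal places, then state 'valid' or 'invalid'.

δ = 38.50°, valid

α = atan 0.4 = 21.80°;  2α = 43.60°
edge 1: e_1 = (-0.64, -1.41);  n_1 = (-0.9106, +0.4133)
edge 5: e_5 = (-0.69, +2.75);  n_5 = (+0.9699, +0.2434)
∠(n_1, n_5) = 141.50°
δ = |180° − 141.50°| = 38.50°
38.50° ≤ 2α = 43.60°  →  valid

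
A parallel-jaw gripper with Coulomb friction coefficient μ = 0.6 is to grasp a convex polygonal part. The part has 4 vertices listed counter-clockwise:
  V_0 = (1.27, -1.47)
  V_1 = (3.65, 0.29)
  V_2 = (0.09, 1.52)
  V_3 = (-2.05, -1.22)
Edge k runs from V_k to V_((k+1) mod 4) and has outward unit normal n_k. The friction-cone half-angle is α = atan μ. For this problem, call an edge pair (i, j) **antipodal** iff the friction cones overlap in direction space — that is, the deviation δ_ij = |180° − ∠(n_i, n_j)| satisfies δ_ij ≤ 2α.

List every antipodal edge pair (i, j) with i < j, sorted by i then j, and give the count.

count = 4; pairs: (0,1), (0,2), (1,3), (2,3)

α = atan 0.6 = 30.96°;  2α = 61.93°
n_0 = (+0.5946, -0.8040)
n_1 = (+0.3266, +0.9452)
n_2 = (-0.7881, +0.6155)
n_3 = (-0.0751, -0.9972)
  (0,1): δ = 55.54°  ✓
  (0,2): δ = 15.53°  ✓
  (0,3): δ = 139.21°  ·
  (1,2): δ = 108.93°  ·
  (1,3): δ = 14.75°  ✓
  (2,3): δ = 56.32°  ✓
antipodal pairs: 4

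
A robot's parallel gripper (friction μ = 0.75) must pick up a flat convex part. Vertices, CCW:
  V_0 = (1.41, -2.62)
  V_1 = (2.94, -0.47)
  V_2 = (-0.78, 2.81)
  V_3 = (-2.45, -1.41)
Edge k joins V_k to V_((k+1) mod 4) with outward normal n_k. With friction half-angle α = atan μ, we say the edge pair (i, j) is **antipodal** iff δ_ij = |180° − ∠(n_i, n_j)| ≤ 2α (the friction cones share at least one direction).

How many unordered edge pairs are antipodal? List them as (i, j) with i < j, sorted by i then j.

count = 3; pairs: (0,2), (1,2), (1,3)

α = atan 0.75 = 36.87°;  2α = 73.74°
n_0 = (+0.8148, -0.5798)
n_1 = (+0.6614, +0.7501)
n_2 = (-0.9298, +0.3680)
n_3 = (-0.2991, -0.9542)
  (0,1): δ = 95.97°  ·
  (0,2): δ = 13.85°  ✓
  (0,3): δ = 108.03°  ·
  (1,2): δ = 70.19°  ✓
  (1,3): δ = 24.00°  ✓
  (2,3): δ = 85.81°  ·
antipodal pairs: 3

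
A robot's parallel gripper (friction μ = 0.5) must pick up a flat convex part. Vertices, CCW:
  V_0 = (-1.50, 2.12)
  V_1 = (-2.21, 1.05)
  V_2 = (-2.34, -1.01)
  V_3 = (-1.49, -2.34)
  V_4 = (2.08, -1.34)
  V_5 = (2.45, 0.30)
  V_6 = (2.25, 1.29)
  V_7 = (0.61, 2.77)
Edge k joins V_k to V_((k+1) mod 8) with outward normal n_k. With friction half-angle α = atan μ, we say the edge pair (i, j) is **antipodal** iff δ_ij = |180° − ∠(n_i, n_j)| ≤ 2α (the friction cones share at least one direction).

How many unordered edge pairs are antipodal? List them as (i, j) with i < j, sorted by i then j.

α = atan 0.5 = 26.57°;  2α = 53.13°
n_0 = (-0.8332, +0.5529)
n_1 = (-0.9980, +0.0630)
n_2 = (-0.8426, -0.5385)
n_3 = (+0.2697, -0.9629)
n_4 = (+0.9755, -0.2201)
n_5 = (+0.9802, +0.1980)
n_6 = (+0.6700, +0.7424)
n_7 = (-0.2944, +0.9557)
  (0,1): δ = 150.04°  ·
  (0,2): δ = 113.85°  ·
  (0,3): δ = 40.79°  ✓
  (0,4): δ = 20.85°  ✓
  (0,5): δ = 44.99°  ✓
  (0,6): δ = 81.50°  ·
  (0,7): δ = 140.69°  ·
  (1,2): δ = 143.81°  ·
  (1,3): δ = 70.74°  ·
  (1,4): δ = 9.10°  ✓
  (1,5): δ = 15.03°  ✓
  (1,6): δ = 51.55°  ✓
  (1,7): δ = 110.73°  ·
  (2,3): δ = 106.93°  ·
  (2,4): δ = 45.30°  ✓
  (2,5): δ = 21.16°  ✓
  (2,6): δ = 15.35°  ✓
  (2,7): δ = 74.54°  ·
  (3,4): δ = 118.36°  ·
  (3,5): δ = 94.23°  ·
  (3,6): δ = 57.71°  ·
  (3,7): δ = 1.47°  ✓
  (4,5): δ = 155.87°  ·
  (4,6): δ = 119.35°  ·
  (4,7): δ = 60.16°  ·
  (5,6): δ = 143.49°  ·
  (5,7): δ = 84.30°  ·
  (6,7): δ = 120.81°  ·
antipodal pairs: 10

count = 10; pairs: (0,3), (0,4), (0,5), (1,4), (1,5), (1,6), (2,4), (2,5), (2,6), (3,7)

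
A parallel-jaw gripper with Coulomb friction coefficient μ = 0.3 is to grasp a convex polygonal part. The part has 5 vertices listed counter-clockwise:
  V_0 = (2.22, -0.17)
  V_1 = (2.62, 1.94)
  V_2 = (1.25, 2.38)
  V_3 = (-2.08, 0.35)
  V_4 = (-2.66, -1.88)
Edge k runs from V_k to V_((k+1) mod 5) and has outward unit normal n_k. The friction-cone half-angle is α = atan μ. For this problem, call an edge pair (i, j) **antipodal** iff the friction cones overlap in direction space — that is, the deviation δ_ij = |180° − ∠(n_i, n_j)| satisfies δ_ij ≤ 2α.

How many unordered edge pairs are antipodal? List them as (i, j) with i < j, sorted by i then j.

α = atan 0.3 = 16.70°;  2α = 33.40°
n_0 = (+0.9825, -0.1863)
n_1 = (+0.3058, +0.9521)
n_2 = (-0.5205, +0.8539)
n_3 = (-0.9678, +0.2517)
n_4 = (+0.3307, -0.9437)
  (0,1): δ = 97.07°  ·
  (0,2): δ = 47.90°  ·
  (0,3): δ = 3.84°  ✓
  (0,4): δ = 120.05°  ·
  (1,2): δ = 130.83°  ·
  (1,3): δ = 86.77°  ·
  (1,4): δ = 37.12°  ·
  (2,3): δ = 135.95°  ·
  (2,4): δ = 12.06°  ✓
  (3,4): δ = 56.11°  ·
antipodal pairs: 2

count = 2; pairs: (0,3), (2,4)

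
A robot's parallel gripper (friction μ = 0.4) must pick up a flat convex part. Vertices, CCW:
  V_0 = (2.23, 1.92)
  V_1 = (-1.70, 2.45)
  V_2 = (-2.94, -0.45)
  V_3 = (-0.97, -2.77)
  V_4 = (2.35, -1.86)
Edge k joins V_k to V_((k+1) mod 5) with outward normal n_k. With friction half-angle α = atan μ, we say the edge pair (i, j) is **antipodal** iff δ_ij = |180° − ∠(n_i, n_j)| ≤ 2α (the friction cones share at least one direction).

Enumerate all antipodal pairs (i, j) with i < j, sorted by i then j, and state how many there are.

count = 4; pairs: (0,2), (0,3), (1,4), (2,4)

α = atan 0.4 = 21.80°;  2α = 43.60°
n_0 = (+0.1337, +0.9910)
n_1 = (-0.9195, +0.3932)
n_2 = (-0.7623, -0.6473)
n_3 = (+0.2643, -0.9644)
n_4 = (+0.9995, +0.0317)
  (0,1): δ = 105.47°  ·
  (0,2): δ = 41.98°  ✓
  (0,3): δ = 23.01°  ✓
  (0,4): δ = 99.50°  ·
  (1,2): δ = 116.51°  ·
  (1,3): δ = 51.52°  ·
  (1,4): δ = 24.97°  ✓
  (2,3): δ = 115.01°  ·
  (2,4): δ = 38.52°  ✓
  (3,4): δ = 103.51°  ·
antipodal pairs: 4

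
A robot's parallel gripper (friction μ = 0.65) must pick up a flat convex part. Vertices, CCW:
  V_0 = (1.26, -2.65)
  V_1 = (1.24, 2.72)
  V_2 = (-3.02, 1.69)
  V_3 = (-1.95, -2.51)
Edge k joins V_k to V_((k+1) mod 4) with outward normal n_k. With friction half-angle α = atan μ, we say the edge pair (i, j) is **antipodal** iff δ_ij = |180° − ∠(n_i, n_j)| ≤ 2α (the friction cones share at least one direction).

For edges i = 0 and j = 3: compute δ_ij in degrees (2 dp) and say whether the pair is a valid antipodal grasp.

α = atan 0.65 = 33.02°;  2α = 66.05°
edge 0: e_0 = (-0.02, +5.37);  n_0 = (+1.0000, +0.0037)
edge 3: e_3 = (+3.21, -0.14);  n_3 = (-0.0436, -0.9991)
∠(n_0, n_3) = 92.71°
δ = |180° − 92.71°| = 87.29°
87.29° > 2α = 66.05°  →  invalid

δ = 87.29°, invalid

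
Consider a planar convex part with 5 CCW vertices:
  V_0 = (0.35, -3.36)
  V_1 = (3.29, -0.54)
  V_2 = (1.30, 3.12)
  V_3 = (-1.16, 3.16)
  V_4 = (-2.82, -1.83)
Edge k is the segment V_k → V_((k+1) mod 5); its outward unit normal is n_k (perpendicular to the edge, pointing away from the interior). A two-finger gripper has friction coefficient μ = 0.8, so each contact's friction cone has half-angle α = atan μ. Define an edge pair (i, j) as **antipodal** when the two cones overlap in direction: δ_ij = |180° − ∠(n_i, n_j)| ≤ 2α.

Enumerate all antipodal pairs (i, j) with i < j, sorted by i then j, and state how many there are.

α = atan 0.8 = 38.66°;  2α = 77.32°
n_0 = (+0.6922, -0.7217)
n_1 = (+0.8785, +0.4777)
n_2 = (+0.0163, +0.9999)
n_3 = (-0.9489, +0.3157)
n_4 = (-0.4347, -0.9006)
  (0,1): δ = 105.27°  ·
  (0,2): δ = 44.74°  ✓
  (0,3): δ = 27.79°  ✓
  (0,4): δ = 110.43°  ·
  (1,2): δ = 119.47°  ·
  (1,3): δ = 46.93°  ✓
  (1,4): δ = 35.70°  ✓
  (2,3): δ = 107.47°  ·
  (2,4): δ = 24.83°  ✓
  (3,4): δ = 97.36°  ·
antipodal pairs: 5

count = 5; pairs: (0,2), (0,3), (1,3), (1,4), (2,4)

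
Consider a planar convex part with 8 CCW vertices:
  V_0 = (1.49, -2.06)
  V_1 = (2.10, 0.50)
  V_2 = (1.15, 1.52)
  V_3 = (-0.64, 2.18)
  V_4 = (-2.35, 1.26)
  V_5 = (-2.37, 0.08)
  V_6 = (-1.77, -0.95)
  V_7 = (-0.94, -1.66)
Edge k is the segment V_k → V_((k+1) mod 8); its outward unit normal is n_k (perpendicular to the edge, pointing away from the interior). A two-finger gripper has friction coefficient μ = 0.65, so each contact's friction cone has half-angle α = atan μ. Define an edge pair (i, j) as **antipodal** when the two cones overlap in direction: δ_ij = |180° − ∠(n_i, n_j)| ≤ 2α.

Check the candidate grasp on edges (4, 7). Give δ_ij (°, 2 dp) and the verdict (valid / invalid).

α = atan 0.65 = 33.02°;  2α = 66.05°
edge 4: e_4 = (-0.02, -1.18);  n_4 = (-0.9999, +0.0169)
edge 7: e_7 = (+2.43, -0.40);  n_7 = (-0.1624, -0.9867)
∠(n_4, n_7) = 81.62°
δ = |180° − 81.62°| = 98.38°
98.38° > 2α = 66.05°  →  invalid

δ = 98.38°, invalid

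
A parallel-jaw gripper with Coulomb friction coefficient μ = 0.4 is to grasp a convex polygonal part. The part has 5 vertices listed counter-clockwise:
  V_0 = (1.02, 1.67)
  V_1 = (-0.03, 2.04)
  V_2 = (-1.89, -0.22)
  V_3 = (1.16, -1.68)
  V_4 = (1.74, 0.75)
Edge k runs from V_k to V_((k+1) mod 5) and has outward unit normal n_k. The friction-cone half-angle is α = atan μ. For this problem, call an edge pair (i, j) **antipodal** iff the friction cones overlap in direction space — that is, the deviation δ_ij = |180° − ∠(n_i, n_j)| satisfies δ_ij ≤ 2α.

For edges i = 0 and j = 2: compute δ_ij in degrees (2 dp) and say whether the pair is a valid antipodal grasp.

δ = 6.17°, valid

α = atan 0.4 = 21.80°;  2α = 43.60°
edge 0: e_0 = (-1.05, +0.37);  n_0 = (+0.3324, +0.9432)
edge 2: e_2 = (+3.05, -1.46);  n_2 = (-0.4318, -0.9020)
∠(n_0, n_2) = 173.83°
δ = |180° − 173.83°| = 6.17°
6.17° ≤ 2α = 43.60°  →  valid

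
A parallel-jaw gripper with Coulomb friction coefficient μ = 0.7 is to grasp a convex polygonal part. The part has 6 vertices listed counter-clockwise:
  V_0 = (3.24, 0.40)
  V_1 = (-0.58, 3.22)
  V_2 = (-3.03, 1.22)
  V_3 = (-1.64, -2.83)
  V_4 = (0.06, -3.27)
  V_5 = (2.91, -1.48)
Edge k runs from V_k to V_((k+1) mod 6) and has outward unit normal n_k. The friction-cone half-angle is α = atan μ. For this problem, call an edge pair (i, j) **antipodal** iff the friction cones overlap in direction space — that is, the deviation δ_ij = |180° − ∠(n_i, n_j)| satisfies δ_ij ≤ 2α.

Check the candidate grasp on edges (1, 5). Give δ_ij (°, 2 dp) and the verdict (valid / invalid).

δ = 40.82°, valid

α = atan 0.7 = 34.99°;  2α = 69.98°
edge 1: e_1 = (-2.45, -2.00);  n_1 = (-0.6324, +0.7747)
edge 5: e_5 = (+0.33, +1.88);  n_5 = (+0.9849, -0.1729)
∠(n_1, n_5) = 139.18°
δ = |180° − 139.18°| = 40.82°
40.82° ≤ 2α = 69.98°  →  valid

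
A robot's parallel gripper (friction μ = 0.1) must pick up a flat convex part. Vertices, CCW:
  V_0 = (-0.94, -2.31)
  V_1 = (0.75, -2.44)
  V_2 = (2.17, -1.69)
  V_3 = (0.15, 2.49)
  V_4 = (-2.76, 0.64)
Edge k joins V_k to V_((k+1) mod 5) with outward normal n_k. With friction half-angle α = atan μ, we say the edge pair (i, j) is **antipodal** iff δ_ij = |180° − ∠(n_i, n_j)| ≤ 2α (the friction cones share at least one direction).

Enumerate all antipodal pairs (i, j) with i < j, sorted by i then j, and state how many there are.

α = atan 0.1 = 5.71°;  2α = 11.42°
n_0 = (-0.0767, -0.9971)
n_1 = (+0.4670, -0.8842)
n_2 = (+0.9004, +0.4351)
n_3 = (-0.5365, +0.8439)
n_4 = (-0.8511, -0.5251)
  (0,1): δ = 147.76°  ·
  (0,2): δ = 59.81°  ·
  (0,3): δ = 36.84°  ·
  (0,4): δ = 126.07°  ·
  (1,2): δ = 92.05°  ·
  (1,3): δ = 4.60°  ✓
  (1,4): δ = 93.83°  ·
  (2,3): δ = 83.35°  ·
  (2,4): δ = 5.88°  ✓
  (3,4): δ = 90.77°  ·
antipodal pairs: 2

count = 2; pairs: (1,3), (2,4)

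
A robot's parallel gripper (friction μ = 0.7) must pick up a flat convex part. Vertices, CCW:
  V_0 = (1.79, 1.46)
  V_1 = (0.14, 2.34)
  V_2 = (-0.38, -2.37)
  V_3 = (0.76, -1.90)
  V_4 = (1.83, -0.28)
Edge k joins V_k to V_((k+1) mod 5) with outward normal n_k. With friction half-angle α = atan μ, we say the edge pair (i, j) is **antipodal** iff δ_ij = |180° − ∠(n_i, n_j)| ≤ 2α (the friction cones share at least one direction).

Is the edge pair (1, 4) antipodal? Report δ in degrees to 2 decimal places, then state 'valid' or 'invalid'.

α = atan 0.7 = 34.99°;  2α = 69.98°
edge 1: e_1 = (-0.52, -4.71);  n_1 = (-0.9940, +0.1097)
edge 4: e_4 = (-0.04, +1.74);  n_4 = (+0.9997, +0.0230)
∠(n_1, n_4) = 172.38°
δ = |180° − 172.38°| = 7.62°
7.62° ≤ 2α = 69.98°  →  valid

δ = 7.62°, valid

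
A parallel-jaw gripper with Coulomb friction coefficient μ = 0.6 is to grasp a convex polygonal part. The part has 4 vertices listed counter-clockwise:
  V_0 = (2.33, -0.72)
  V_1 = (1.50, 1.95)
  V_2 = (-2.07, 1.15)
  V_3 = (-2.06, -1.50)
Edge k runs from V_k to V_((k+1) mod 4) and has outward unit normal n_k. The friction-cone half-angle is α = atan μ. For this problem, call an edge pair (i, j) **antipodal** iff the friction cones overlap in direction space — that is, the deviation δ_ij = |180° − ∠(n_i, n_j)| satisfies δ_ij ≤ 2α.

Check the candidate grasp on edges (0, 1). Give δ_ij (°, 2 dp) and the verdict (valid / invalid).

δ = 94.64°, invalid

α = atan 0.6 = 30.96°;  2α = 61.93°
edge 0: e_0 = (-0.83, +2.67);  n_0 = (+0.9549, +0.2968)
edge 1: e_1 = (-3.57, -0.80);  n_1 = (-0.2187, +0.9758)
∠(n_0, n_1) = 85.36°
δ = |180° − 85.36°| = 94.64°
94.64° > 2α = 61.93°  →  invalid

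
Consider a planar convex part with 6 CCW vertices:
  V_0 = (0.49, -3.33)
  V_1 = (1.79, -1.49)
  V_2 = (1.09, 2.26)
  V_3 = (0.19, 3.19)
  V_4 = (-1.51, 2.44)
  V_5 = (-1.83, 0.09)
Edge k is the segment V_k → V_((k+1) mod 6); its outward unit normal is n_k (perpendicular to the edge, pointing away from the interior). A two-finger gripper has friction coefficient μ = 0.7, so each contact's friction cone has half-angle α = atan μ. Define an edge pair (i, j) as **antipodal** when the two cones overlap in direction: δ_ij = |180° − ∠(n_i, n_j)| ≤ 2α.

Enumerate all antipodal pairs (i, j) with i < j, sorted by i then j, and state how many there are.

count = 7; pairs: (0,3), (0,4), (0,5), (1,4), (1,5), (2,4), (2,5)

α = atan 0.7 = 34.99°;  2α = 69.98°
n_0 = (+0.8167, -0.5770)
n_1 = (+0.9830, +0.1835)
n_2 = (+0.7186, +0.6954)
n_3 = (-0.4036, +0.9149)
n_4 = (-0.9909, +0.1349)
n_5 = (-0.8276, -0.5614)
  (0,1): δ = 134.18°  ·
  (0,2): δ = 100.70°  ·
  (0,3): δ = 30.95°  ✓
  (0,4): δ = 27.49°  ✓
  (0,5): δ = 69.39°  ✓
  (1,2): δ = 146.51°  ·
  (1,3): δ = 76.77°  ·
  (1,4): δ = 18.33°  ✓
  (1,5): δ = 23.58°  ✓
  (2,3): δ = 110.25°  ·
  (2,4): δ = 51.82°  ✓
  (2,5): δ = 9.91°  ✓
  (3,4): δ = 121.56°  ·
  (3,5): δ = 79.65°  ·
  (4,5): δ = 138.09°  ·
antipodal pairs: 7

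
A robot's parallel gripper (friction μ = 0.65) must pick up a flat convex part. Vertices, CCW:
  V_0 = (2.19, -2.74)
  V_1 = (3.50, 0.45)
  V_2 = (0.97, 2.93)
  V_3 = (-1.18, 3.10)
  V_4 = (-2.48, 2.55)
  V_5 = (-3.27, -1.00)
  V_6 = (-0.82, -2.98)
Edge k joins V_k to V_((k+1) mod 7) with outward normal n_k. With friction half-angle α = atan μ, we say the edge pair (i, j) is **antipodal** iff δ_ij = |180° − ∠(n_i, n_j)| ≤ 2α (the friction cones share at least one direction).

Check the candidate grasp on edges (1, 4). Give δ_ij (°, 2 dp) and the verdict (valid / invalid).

α = atan 0.65 = 33.02°;  2α = 66.05°
edge 1: e_1 = (-2.53, +2.48);  n_1 = (+0.7000, +0.7141)
edge 4: e_4 = (-0.79, -3.55);  n_4 = (-0.9761, +0.2172)
∠(n_1, n_4) = 121.88°
δ = |180° − 121.88°| = 58.12°
58.12° ≤ 2α = 66.05°  →  valid

δ = 58.12°, valid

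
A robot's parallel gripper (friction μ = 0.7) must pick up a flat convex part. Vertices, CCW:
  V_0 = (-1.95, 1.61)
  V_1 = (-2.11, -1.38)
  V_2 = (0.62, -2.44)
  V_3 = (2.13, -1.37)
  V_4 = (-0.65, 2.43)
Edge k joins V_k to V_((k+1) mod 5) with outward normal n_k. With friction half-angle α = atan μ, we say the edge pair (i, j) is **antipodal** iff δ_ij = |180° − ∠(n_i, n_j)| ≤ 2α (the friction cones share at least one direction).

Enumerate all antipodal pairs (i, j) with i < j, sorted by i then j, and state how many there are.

count = 5; pairs: (0,2), (0,3), (1,3), (1,4), (2,4)

α = atan 0.7 = 34.99°;  2α = 69.98°
n_0 = (-0.9986, +0.0534)
n_1 = (-0.3620, -0.9322)
n_2 = (+0.5782, -0.8159)
n_3 = (+0.8071, +0.5904)
n_4 = (-0.5335, +0.8458)
  (0,1): δ = 108.16°  ·
  (0,2): δ = 51.62°  ✓
  (0,3): δ = 39.25°  ✓
  (0,4): δ = 125.31°  ·
  (1,2): δ = 123.46°  ·
  (1,3): δ = 32.59°  ✓
  (1,4): δ = 53.46°  ✓
  (2,3): δ = 89.13°  ·
  (2,4): δ = 3.08°  ✓
  (3,4): δ = 93.95°  ·
antipodal pairs: 5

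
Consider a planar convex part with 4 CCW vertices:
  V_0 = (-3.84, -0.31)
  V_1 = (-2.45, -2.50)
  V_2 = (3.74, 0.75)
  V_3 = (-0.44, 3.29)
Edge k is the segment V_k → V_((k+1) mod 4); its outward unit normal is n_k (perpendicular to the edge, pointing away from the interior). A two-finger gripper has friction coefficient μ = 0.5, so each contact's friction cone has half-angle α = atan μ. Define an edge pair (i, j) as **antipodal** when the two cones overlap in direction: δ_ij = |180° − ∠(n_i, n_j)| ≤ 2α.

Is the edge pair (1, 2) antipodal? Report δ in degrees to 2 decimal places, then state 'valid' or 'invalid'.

α = atan 0.5 = 26.57°;  2α = 53.13°
edge 1: e_1 = (+6.19, +3.25);  n_1 = (+0.4649, -0.8854)
edge 2: e_2 = (-4.18, +2.54);  n_2 = (+0.5193, +0.8546)
∠(n_1, n_2) = 121.01°
δ = |180° − 121.01°| = 58.99°
58.99° > 2α = 53.13°  →  invalid

δ = 58.99°, invalid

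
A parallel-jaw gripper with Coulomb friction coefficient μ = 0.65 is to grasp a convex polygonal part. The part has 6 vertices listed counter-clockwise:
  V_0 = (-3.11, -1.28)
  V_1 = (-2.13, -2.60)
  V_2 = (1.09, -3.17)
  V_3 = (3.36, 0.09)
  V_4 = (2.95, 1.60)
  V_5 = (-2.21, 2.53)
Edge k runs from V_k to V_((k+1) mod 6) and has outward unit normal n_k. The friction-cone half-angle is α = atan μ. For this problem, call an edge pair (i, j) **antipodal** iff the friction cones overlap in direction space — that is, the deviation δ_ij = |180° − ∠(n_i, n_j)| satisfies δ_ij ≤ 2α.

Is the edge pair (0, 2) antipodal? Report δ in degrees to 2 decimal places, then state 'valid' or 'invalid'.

α = atan 0.65 = 33.02°;  2α = 66.05°
edge 0: e_0 = (+0.98, -1.32);  n_0 = (-0.8029, -0.5961)
edge 2: e_2 = (+2.27, +3.26);  n_2 = (+0.8206, -0.5714)
∠(n_0, n_2) = 108.56°
δ = |180° − 108.56°| = 71.44°
71.44° > 2α = 66.05°  →  invalid

δ = 71.44°, invalid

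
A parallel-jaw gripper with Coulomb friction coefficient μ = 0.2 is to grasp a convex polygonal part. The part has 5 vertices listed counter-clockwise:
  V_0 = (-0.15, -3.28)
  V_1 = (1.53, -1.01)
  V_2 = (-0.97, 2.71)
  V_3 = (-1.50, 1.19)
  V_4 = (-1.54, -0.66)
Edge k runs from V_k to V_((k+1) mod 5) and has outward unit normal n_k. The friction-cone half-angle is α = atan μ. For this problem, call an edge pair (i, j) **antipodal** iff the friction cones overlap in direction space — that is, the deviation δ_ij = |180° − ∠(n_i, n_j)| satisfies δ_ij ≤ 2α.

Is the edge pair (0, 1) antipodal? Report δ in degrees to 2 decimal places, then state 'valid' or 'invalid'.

α = atan 0.2 = 11.31°;  2α = 22.62°
edge 0: e_0 = (+1.68, +2.27);  n_0 = (+0.8038, -0.5949)
edge 1: e_1 = (-2.50, +3.72);  n_1 = (+0.8300, +0.5578)
∠(n_0, n_1) = 70.41°
δ = |180° − 70.41°| = 109.59°
109.59° > 2α = 22.62°  →  invalid

δ = 109.59°, invalid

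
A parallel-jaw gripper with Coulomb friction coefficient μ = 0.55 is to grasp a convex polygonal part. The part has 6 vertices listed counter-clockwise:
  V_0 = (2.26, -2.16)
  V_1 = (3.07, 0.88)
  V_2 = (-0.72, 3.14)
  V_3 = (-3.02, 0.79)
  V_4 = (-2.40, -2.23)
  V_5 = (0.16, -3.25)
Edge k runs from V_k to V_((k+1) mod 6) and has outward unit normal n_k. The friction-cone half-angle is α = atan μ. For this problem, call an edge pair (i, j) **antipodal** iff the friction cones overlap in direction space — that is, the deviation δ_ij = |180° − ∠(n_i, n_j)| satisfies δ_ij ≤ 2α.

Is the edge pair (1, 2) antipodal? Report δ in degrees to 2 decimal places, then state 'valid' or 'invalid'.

δ = 103.58°, invalid

α = atan 0.55 = 28.81°;  2α = 57.62°
edge 1: e_1 = (-3.79, +2.26);  n_1 = (+0.5122, +0.8589)
edge 2: e_2 = (-2.30, -2.35);  n_2 = (-0.7147, +0.6995)
∠(n_1, n_2) = 76.42°
δ = |180° − 76.42°| = 103.58°
103.58° > 2α = 57.62°  →  invalid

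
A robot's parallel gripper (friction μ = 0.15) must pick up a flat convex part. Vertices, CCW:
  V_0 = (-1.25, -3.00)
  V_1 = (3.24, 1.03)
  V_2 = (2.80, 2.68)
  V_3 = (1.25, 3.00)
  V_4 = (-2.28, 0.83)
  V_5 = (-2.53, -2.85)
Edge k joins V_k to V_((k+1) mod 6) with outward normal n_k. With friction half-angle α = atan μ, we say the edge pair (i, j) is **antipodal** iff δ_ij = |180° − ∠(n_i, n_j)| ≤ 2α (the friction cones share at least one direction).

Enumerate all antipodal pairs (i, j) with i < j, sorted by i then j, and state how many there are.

α = atan 0.15 = 8.53°;  2α = 17.06°
n_0 = (+0.6680, -0.7442)
n_1 = (+0.9662, +0.2577)
n_2 = (+0.2022, +0.9793)
n_3 = (-0.5237, +0.8519)
n_4 = (-0.9977, +0.0678)
n_5 = (-0.1164, -0.9932)
  (0,1): δ = 116.98°  ·
  (0,2): δ = 53.57°  ·
  (0,3): δ = 10.33°  ✓
  (0,4): δ = 44.20°  ·
  (0,5): δ = 131.41°  ·
  (1,2): δ = 116.60°  ·
  (1,3): δ = 73.35°  ·
  (1,4): δ = 18.82°  ·
  (1,5): δ = 68.38°  ·
  (2,3): δ = 136.75°  ·
  (2,4): δ = 82.22°  ·
  (2,5): δ = 4.98°  ✓
  (3,4): δ = 125.47°  ·
  (3,5): δ = 38.26°  ·
  (4,5): δ = 92.80°  ·
antipodal pairs: 2

count = 2; pairs: (0,3), (2,5)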